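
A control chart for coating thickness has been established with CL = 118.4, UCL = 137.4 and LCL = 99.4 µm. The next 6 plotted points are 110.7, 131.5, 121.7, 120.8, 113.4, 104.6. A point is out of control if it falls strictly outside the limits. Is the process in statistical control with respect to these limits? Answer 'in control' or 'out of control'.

All 6 points lie within [99.4, 137.4].

in control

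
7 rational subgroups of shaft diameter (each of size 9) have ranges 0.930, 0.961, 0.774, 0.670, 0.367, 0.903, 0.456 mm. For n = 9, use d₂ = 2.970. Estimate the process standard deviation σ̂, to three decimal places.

R̄ = (0.930 + 0.961 + 0.774 + 0.670 + 0.367 + 0.903 + 0.456) / 7 = 0.7230
σ̂ = R̄ / d₂ = 0.7230 / 2.970 = 0.2434

0.243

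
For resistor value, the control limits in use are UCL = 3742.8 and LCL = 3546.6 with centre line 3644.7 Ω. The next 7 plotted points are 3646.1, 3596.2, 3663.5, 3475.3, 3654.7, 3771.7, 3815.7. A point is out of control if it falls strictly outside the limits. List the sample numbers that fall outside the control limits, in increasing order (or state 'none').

4, 6, 7

Compare each point to [3546.6, 3742.8]: sample 4 = 3475.3 < LCL; sample 6 = 3771.7 > UCL; sample 7 = 3815.7 > UCL.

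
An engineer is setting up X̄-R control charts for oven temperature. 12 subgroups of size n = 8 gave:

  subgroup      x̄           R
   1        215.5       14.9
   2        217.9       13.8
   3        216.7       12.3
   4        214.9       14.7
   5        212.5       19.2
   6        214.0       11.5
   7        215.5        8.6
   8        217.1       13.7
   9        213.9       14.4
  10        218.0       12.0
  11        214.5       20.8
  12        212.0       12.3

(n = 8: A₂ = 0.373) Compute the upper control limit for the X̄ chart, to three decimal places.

X̄̄ = (215.5 + 217.9 + 216.7 + 214.9 + 212.5 + 214.0 + 215.5 + 217.1 + 213.9 + 218.0 + 214.5 + 212.0) / 12 = 2582.5000 / 12 = 215.2083
R̄ = (14.9 + 13.8 + 12.3 + 14.7 + 19.2 + 11.5 + 8.6 + 13.7 + 14.4 + 12.0 + 20.8 + 12.3) / 12 = 168.2000 / 12 = 14.0167
UCL = X̄̄ + A₂·R̄ = 215.2083 + 0.373 × 14.0167 = 220.4366

220.437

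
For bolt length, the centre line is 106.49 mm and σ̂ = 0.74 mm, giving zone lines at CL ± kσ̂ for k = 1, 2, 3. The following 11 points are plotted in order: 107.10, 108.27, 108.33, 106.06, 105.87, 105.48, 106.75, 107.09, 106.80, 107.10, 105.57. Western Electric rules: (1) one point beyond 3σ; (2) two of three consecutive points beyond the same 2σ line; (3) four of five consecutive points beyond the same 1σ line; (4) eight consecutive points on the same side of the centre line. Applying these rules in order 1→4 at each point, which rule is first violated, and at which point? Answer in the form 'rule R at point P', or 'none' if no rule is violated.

Zone of each point (C = within 1σ̂, B = 1σ̂–2σ̂, A = 2σ̂–3σ̂, * = beyond 3σ̂; sign = side of CL): 1:+C, 2:+A, 3:+A, 4:-C, 5:-C, 6:-B, 7:+C, 8:+C, 9:+C, 10:+C, 11:-B
Rule 2 (two of three consecutive points beyond the same 2σ limit) is satisfied at point 3.

rule 2 at point 3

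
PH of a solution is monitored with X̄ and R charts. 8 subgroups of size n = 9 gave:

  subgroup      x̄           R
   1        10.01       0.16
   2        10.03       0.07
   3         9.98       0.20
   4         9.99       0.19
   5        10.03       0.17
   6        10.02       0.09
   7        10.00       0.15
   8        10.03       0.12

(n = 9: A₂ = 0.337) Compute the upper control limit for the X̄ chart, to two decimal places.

10.06

X̄̄ = (10.01 + 10.03 + 9.98 + 9.99 + 10.03 + 10.02 + 10.00 + 10.03) / 8 = 80.0900 / 8 = 10.0113
R̄ = (0.16 + 0.07 + 0.20 + 0.19 + 0.17 + 0.09 + 0.15 + 0.12) / 8 = 1.1500 / 8 = 0.1437
UCL = X̄̄ + A₂·R̄ = 10.0113 + 0.337 × 0.1437 = 10.0597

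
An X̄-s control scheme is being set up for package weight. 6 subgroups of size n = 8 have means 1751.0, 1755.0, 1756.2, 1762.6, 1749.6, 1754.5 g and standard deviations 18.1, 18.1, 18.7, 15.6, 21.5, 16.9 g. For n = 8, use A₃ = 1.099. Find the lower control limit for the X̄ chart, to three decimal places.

X̄̄ = (1751.0 + 1755.0 + 1756.2 + 1762.6 + 1749.6 + 1754.5) / 6 = 1754.8167
s̄ = (18.1 + 18.1 + 18.7 + 15.6 + 21.5 + 16.9) / 6 = 18.1500
LCL = X̄̄ − A₃·s̄ = 1754.8167 − 1.099 × 18.1500 = 1734.8698

1734.870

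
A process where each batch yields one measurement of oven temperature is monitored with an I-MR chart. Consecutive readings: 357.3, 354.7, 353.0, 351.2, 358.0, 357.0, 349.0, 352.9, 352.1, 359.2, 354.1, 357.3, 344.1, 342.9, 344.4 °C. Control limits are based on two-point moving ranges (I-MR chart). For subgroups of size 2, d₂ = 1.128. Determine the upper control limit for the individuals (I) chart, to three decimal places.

363.479

X̄ = (357.3 + 354.7 + 353.0 + 351.2 + 358.0 + 357.0 + 349.0 + 352.9 + 352.1 + 359.2 + 354.1 + 357.3 + 344.1 + 342.9 + 344.4) / 15 = 352.4800
Moving ranges: 2.6, 1.7, 1.8, 6.8, 1.0, 8.0, 3.9, 0.8, 7.1, 5.1, 3.2, 13.2, 1.2, 1.5; M̄R̄ = 57.9000 / 14 = 4.1357
UCL = X̄ + 3·M̄R̄/d₂ = 352.4800 + 3 × 4.1357 / 1.128 = 363.4792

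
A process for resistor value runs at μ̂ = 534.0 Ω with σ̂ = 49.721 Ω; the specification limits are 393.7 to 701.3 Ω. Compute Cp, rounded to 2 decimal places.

Cp = (USL − LSL) / (6σ̂) = (701.3 − 393.7) / (6 × 49.721) = 307.6000 / 298.3260 = 1.0311

1.03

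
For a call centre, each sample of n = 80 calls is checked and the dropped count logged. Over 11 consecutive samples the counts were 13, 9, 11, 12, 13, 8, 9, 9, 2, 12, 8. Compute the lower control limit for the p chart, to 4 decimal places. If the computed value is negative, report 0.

0.0113

p̄ = Σdᵢ / (k·n) = 106 / (11 × 80) = 0.12045
LCL = p̄ − 3·√(p̄(1−p̄)/n) = 0.12045 − 3 × 0.03639 = 0.01128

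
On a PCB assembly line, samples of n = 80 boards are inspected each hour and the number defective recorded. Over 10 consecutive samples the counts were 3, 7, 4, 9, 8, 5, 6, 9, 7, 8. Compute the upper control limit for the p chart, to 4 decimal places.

0.1748

p̄ = Σdᵢ / (k·n) = 66 / (10 × 80) = 0.08250
UCL = p̄ + 3·√(p̄(1−p̄)/n) = 0.08250 + 3 × √(0.08250×0.91750/80) = 0.08250 + 3 × 0.03076 = 0.17478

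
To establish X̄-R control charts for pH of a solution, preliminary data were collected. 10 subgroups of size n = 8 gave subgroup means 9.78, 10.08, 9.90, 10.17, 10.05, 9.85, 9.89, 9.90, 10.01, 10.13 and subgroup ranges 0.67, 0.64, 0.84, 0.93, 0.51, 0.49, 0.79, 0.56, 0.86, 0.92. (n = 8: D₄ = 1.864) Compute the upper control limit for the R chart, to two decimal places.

R̄ = (0.67 + 0.64 + 0.84 + 0.93 + 0.51 + 0.49 + 0.79 + 0.56 + 0.86 + 0.92) / 10 = 7.2100 / 10 = 0.7210
UCL_R = D₄·R̄ = 1.864 × 0.7210 = 1.3439

1.34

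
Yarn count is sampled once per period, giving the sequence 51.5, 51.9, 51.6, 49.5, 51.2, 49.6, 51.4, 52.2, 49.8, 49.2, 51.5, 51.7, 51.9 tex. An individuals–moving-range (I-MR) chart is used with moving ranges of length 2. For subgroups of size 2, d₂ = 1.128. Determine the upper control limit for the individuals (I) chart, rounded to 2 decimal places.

54.19

X̄ = (51.5 + 51.9 + 51.6 + 49.5 + 51.2 + 49.6 + 51.4 + 52.2 + 49.8 + 49.2 + 51.5 + 51.7 + 51.9) / 13 = 51.0000
Moving ranges: 0.4, 0.3, 2.1, 1.7, 1.6, 1.8, 0.8, 2.4, 0.6, 2.3, 0.2, 0.2; M̄R̄ = 14.4000 / 12 = 1.2000
UCL = X̄ + 3·M̄R̄/d₂ = 51.0000 + 3 × 1.2000 / 1.128 = 54.1915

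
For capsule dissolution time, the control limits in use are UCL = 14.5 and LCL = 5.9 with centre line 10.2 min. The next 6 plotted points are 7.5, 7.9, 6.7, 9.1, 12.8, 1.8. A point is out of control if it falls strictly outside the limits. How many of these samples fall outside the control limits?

1

Compare each point to [5.9, 14.5]: sample 6 = 1.8 < LCL.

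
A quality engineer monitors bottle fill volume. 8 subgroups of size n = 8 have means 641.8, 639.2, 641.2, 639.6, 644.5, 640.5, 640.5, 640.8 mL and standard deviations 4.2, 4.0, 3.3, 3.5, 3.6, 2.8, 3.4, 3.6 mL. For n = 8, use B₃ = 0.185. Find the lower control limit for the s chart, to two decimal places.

0.66

s̄ = (4.2 + 4.0 + 3.3 + 3.5 + 3.6 + 2.8 + 3.4 + 3.6) / 8 = 3.5500
LCL_s = B₃·s̄ = 0.185 × 3.5500 = 0.6567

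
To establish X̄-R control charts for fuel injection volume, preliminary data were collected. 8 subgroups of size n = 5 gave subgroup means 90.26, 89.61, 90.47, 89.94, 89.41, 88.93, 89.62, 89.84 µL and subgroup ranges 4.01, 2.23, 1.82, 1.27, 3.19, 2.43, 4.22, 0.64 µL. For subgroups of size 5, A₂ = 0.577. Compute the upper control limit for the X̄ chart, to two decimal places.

X̄̄ = (90.26 + 89.61 + 90.47 + 89.94 + 89.41 + 88.93 + 89.62 + 89.84) / 8 = 718.0800 / 8 = 89.7600
R̄ = (4.01 + 2.23 + 1.82 + 1.27 + 3.19 + 2.43 + 4.22 + 0.64) / 8 = 19.8100 / 8 = 2.4762
UCL = X̄̄ + A₂·R̄ = 89.7600 + 0.577 × 2.4762 = 91.1888

91.19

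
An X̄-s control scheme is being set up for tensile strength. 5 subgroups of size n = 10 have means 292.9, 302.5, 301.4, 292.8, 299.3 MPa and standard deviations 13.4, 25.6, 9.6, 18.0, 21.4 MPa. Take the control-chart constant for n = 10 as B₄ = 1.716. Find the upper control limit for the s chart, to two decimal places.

30.20

s̄ = (13.4 + 25.6 + 9.6 + 18.0 + 21.4) / 5 = 17.6000
UCL_s = B₄·s̄ = 1.716 × 17.6000 = 30.2016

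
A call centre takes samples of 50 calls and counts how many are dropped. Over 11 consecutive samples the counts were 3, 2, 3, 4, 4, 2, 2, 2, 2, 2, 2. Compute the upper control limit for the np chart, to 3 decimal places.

7.208

p̄ = Σdᵢ / (k·n) = 28 / (11 × 50) = 0.05091
UCL = np̄ + 3·√(np̄(1−p̄)) = 2.5455 + 3 × √(2.5455×0.94909) = 2.5455 + 3 × 1.5543 = 7.2084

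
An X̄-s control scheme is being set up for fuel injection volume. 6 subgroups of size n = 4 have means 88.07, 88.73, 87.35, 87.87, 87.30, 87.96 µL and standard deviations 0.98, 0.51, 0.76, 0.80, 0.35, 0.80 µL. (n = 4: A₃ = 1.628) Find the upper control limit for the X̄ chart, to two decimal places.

89.02

X̄̄ = (88.07 + 88.73 + 87.35 + 87.87 + 87.30 + 87.96) / 6 = 87.8800
s̄ = (0.98 + 0.51 + 0.76 + 0.80 + 0.35 + 0.80) / 6 = 0.7000
UCL = X̄̄ + A₃·s̄ = 87.8800 + 1.628 × 0.7000 = 89.0196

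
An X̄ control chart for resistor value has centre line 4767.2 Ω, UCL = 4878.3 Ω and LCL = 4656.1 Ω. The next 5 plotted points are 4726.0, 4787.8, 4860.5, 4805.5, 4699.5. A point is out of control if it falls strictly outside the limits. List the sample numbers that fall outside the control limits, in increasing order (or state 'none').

All 5 points lie within [4656.1, 4878.3].

none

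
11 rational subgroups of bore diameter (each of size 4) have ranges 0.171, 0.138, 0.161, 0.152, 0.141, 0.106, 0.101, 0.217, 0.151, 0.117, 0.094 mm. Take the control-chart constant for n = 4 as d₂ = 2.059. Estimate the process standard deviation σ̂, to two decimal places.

0.07

R̄ = (0.171 + 0.138 + 0.161 + 0.152 + 0.141 + 0.106 + 0.101 + 0.217 + 0.151 + 0.117 + 0.094) / 11 = 0.1408
σ̂ = R̄ / d₂ = 0.1408 / 2.059 = 0.0684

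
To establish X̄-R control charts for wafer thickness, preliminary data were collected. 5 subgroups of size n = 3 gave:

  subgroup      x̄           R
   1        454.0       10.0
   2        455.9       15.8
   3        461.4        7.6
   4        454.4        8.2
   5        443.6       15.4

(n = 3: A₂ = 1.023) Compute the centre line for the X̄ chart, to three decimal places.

453.860

X̄̄ = (454.0 + 455.9 + 461.4 + 454.4 + 443.6) / 5 = 2269.3000 / 5 = 453.8600
CL = X̄̄ = 453.8600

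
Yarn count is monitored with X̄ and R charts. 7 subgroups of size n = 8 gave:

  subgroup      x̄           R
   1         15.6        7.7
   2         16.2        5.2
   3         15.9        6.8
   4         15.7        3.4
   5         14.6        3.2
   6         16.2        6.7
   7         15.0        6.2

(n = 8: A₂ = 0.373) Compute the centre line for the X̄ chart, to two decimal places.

X̄̄ = (15.6 + 16.2 + 15.9 + 15.7 + 14.6 + 16.2 + 15.0) / 7 = 109.2000 / 7 = 15.6000
CL = X̄̄ = 15.6000

15.60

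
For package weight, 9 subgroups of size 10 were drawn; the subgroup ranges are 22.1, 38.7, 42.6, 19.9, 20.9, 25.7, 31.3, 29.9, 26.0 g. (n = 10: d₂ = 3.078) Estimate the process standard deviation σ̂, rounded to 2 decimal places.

9.28

R̄ = (22.1 + 38.7 + 42.6 + 19.9 + 20.9 + 25.7 + 31.3 + 29.9 + 26.0) / 9 = 28.5667
σ̂ = R̄ / d₂ = 28.5667 / 3.078 = 9.2809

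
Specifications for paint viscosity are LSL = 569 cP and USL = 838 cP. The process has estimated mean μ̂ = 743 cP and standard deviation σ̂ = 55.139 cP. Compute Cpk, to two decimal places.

Cpu = (USL − μ̂) / (3σ̂) = (838 − 743) / (3 × 55.139) = 0.5743; Cpl = (μ̂ − LSL) / (3σ̂) = (743 − 569) / (3 × 55.139) = 1.0519; Cpk = min(Cpu, Cpl) = 0.5743

0.57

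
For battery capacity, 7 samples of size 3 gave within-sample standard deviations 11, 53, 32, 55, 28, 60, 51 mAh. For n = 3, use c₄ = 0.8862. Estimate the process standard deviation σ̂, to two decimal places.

46.75

s̄ = (11 + 53 + 32 + 55 + 28 + 60 + 51) / 7 = 41.4286
σ̂ = s̄ / c₄ = 41.4286 / 0.8862 = 46.7486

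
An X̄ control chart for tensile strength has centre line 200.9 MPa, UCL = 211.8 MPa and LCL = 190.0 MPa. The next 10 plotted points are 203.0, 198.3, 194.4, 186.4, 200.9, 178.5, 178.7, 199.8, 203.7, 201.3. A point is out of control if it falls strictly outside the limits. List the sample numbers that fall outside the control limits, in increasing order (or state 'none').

4, 6, 7

Compare each point to [190.0, 211.8]: sample 4 = 186.4 < LCL; sample 6 = 178.5 < LCL; sample 7 = 178.7 < LCL.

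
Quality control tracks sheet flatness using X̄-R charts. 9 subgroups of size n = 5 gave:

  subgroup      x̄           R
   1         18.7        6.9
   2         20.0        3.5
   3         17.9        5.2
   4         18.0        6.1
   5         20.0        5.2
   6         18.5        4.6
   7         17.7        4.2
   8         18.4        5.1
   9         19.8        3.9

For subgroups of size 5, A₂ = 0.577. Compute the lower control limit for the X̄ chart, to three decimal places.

X̄̄ = (18.7 + 20.0 + 17.9 + 18.0 + 20.0 + 18.5 + 17.7 + 18.4 + 19.8) / 9 = 169.0000 / 9 = 18.7778
R̄ = (6.9 + 3.5 + 5.2 + 6.1 + 5.2 + 4.6 + 4.2 + 5.1 + 3.9) / 9 = 44.7000 / 9 = 4.9667
LCL = X̄̄ − A₂·R̄ = 18.7778 − 0.577 × 4.9667 = 15.9120

15.912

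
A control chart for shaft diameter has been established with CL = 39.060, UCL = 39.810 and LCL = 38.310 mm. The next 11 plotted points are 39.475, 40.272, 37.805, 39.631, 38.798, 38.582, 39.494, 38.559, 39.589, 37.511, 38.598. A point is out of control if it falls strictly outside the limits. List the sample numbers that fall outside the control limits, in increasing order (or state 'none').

2, 3, 10

Compare each point to [38.310, 39.810]: sample 2 = 40.272 > UCL; sample 3 = 37.805 < LCL; sample 10 = 37.511 < LCL.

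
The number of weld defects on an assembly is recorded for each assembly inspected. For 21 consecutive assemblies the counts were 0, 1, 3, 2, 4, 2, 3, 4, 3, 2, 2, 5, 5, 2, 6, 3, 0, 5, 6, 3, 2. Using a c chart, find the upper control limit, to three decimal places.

8.196

c̄ = (0 + 1 + 3 + 2 + 4 + 2 + 3 + 4 + 3 + 2 + 2 + 5 + 5 + 2 + 6 + 3 + 0 + 5 + 6 + 3 + 2) / 21 = 63 / 21 = 3.0000
UCL = c̄ + 3√c̄ = 3.0000 + 3 × √3.0000 = 3.0000 + 3 × 1.7321 = 8.1962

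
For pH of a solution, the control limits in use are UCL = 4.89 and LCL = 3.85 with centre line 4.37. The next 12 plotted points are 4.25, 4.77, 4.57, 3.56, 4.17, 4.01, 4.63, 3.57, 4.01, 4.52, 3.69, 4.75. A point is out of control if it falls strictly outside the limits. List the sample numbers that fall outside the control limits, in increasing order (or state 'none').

4, 8, 11

Compare each point to [3.85, 4.89]: sample 4 = 3.56 < LCL; sample 8 = 3.57 < LCL; sample 11 = 3.69 < LCL.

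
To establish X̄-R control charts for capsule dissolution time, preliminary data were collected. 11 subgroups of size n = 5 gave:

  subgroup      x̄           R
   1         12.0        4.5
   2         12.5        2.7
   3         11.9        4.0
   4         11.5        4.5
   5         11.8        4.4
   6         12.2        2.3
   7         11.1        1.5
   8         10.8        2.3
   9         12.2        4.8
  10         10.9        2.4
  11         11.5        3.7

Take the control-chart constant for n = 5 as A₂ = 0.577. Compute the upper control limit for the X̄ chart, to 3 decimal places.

X̄̄ = (12.0 + 12.5 + 11.9 + 11.5 + 11.8 + 12.2 + 11.1 + 10.8 + 12.2 + 10.9 + 11.5) / 11 = 128.4000 / 11 = 11.6727
R̄ = (4.5 + 2.7 + 4.0 + 4.5 + 4.4 + 2.3 + 1.5 + 2.3 + 4.8 + 2.4 + 3.7) / 11 = 37.1000 / 11 = 3.3727
UCL = X̄̄ + A₂·R̄ = 11.6727 + 0.577 × 3.3727 = 13.6188

13.619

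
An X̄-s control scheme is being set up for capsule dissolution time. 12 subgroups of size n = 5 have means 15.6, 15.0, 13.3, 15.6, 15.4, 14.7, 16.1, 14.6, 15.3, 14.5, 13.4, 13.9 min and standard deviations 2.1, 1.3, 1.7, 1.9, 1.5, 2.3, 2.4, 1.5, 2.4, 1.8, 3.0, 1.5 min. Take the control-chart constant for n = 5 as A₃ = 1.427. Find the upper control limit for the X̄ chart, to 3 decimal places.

17.566

X̄̄ = (15.6 + 15.0 + 13.3 + 15.6 + 15.4 + 14.7 + 16.1 + 14.6 + 15.3 + 14.5 + 13.4 + 13.9) / 12 = 14.7833
s̄ = (2.1 + 1.3 + 1.7 + 1.9 + 1.5 + 2.3 + 2.4 + 1.5 + 2.4 + 1.8 + 3.0 + 1.5) / 12 = 1.9500
UCL = X̄̄ + A₃·s̄ = 14.7833 + 1.427 × 1.9500 = 17.5660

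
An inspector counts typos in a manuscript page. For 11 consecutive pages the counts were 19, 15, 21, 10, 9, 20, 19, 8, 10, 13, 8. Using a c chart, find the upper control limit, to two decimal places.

c̄ = (19 + 15 + 21 + 10 + 9 + 20 + 19 + 8 + 10 + 13 + 8) / 11 = 152 / 11 = 13.8182
UCL = c̄ + 3√c̄ = 13.8182 + 3 × √13.8182 = 13.8182 + 3 × 3.7173 = 24.9700

24.97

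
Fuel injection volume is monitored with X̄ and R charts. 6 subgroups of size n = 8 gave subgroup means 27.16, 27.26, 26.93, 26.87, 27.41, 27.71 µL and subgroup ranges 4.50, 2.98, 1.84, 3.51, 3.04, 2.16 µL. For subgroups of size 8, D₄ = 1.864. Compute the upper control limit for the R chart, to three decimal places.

5.601

R̄ = (4.50 + 2.98 + 1.84 + 3.51 + 3.04 + 2.16) / 6 = 18.0300 / 6 = 3.0050
UCL_R = D₄·R̄ = 1.864 × 3.0050 = 5.6013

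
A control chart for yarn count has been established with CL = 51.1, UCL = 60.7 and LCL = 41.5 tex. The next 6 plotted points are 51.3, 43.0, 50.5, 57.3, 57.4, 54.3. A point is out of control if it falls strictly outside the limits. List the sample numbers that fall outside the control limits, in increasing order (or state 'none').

none

All 6 points lie within [41.5, 60.7].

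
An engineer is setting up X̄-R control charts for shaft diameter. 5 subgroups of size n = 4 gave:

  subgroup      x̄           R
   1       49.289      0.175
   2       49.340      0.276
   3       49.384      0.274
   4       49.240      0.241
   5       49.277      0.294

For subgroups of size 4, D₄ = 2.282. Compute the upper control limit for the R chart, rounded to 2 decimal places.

0.58

R̄ = (0.175 + 0.276 + 0.274 + 0.241 + 0.294) / 5 = 1.2600 / 5 = 0.2520
UCL_R = D₄·R̄ = 2.282 × 0.2520 = 0.5751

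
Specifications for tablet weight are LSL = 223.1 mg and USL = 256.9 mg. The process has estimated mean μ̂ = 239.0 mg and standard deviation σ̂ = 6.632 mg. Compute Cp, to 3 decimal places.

0.849

Cp = (USL − LSL) / (6σ̂) = (256.9 − 223.1) / (6 × 6.632) = 33.8000 / 39.7920 = 0.8494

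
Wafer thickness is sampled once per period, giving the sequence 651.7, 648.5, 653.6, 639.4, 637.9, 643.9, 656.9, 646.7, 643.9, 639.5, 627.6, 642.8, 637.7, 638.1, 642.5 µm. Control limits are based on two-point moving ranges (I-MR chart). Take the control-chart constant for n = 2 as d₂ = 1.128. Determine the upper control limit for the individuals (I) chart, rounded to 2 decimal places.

661.88

X̄ = (651.7 + 648.5 + 653.6 + 639.4 + 637.9 + 643.9 + 656.9 + 646.7 + 643.9 + 639.5 + 627.6 + 642.8 + 637.7 + 638.1 + 642.5) / 15 = 643.3800
Moving ranges: 3.2, 5.1, 14.2, 1.5, 6.0, 13.0, 10.2, 2.8, 4.4, 11.9, 15.2, 5.1, 0.4, 4.4; M̄R̄ = 97.4000 / 14 = 6.9571
UCL = X̄ + 3·M̄R̄/d₂ = 643.3800 + 3 × 6.9571 / 1.128 = 661.8830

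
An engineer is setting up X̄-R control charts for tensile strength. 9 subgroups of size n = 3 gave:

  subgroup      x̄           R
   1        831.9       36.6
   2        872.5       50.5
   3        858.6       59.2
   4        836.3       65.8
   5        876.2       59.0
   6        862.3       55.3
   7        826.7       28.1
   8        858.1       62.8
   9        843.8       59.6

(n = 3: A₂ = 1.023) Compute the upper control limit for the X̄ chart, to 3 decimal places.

X̄̄ = (831.9 + 872.5 + 858.6 + 836.3 + 876.2 + 862.3 + 826.7 + 858.1 + 843.8) / 9 = 7666.4000 / 9 = 851.8222
R̄ = (36.6 + 50.5 + 59.2 + 65.8 + 59.0 + 55.3 + 28.1 + 62.8 + 59.6) / 9 = 476.9000 / 9 = 52.9889
UCL = X̄̄ + A₂·R̄ = 851.8222 + 1.023 × 52.9889 = 906.0299

906.030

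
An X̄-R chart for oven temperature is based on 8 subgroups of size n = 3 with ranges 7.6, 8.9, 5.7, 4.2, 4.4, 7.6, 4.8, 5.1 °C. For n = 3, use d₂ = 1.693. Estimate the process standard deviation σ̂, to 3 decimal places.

R̄ = (7.6 + 8.9 + 5.7 + 4.2 + 4.4 + 7.6 + 4.8 + 5.1) / 8 = 6.0375
σ̂ = R̄ / d₂ = 6.0375 / 1.693 = 3.5662

3.566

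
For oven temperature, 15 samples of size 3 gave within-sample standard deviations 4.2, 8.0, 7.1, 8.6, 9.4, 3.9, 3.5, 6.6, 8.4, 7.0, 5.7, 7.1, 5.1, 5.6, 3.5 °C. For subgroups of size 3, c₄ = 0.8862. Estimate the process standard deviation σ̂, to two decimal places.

s̄ = (4.2 + 8.0 + 7.1 + 8.6 + 9.4 + 3.9 + 3.5 + 6.6 + 8.4 + 7.0 + 5.7 + 7.1 + 5.1 + 5.6 + 3.5) / 15 = 6.2467
σ̂ = s̄ / c₄ = 6.2467 / 0.8862 = 7.0488

7.05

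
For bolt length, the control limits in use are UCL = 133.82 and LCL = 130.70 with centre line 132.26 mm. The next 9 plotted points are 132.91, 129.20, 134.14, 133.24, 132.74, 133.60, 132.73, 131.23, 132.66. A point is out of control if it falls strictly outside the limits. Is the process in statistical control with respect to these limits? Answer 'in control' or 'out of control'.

Compare each point to [130.70, 133.82]: sample 2 = 129.20 < LCL; sample 3 = 134.14 > UCL.

out of control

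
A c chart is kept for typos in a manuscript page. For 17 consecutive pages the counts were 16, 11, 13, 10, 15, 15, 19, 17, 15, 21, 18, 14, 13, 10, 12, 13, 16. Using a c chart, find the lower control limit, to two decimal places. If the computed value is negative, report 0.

3.13

c̄ = (16 + 11 + 13 + 10 + 15 + 15 + 19 + 17 + 15 + 21 + 18 + 14 + 13 + 10 + 12 + 13 + 16) / 17 = 248 / 17 = 14.5882
LCL = c̄ − 3√c̄ = 14.5882 − 3 × 3.8195 = 3.1299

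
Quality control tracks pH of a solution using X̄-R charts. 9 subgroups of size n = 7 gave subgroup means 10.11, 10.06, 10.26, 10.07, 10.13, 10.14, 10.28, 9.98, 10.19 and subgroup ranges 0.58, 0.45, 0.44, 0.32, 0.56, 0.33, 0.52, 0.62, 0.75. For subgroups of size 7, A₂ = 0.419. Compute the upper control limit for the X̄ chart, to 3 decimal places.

10.348

X̄̄ = (10.11 + 10.06 + 10.26 + 10.07 + 10.13 + 10.14 + 10.28 + 9.98 + 10.19) / 9 = 91.2200 / 9 = 10.1356
R̄ = (0.58 + 0.45 + 0.44 + 0.32 + 0.56 + 0.33 + 0.52 + 0.62 + 0.75) / 9 = 4.5700 / 9 = 0.5078
UCL = X̄̄ + A₂·R̄ = 10.1356 + 0.419 × 0.5078 = 10.3483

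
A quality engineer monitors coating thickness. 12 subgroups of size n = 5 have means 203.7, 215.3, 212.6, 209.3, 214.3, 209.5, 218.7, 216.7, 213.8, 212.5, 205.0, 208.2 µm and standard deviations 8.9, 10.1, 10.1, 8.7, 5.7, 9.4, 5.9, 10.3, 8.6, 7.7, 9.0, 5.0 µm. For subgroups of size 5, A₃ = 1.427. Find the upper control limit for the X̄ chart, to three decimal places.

223.454

X̄̄ = (203.7 + 215.3 + 212.6 + 209.3 + 214.3 + 209.5 + 218.7 + 216.7 + 213.8 + 212.5 + 205.0 + 208.2) / 12 = 211.6333
s̄ = (8.9 + 10.1 + 10.1 + 8.7 + 5.7 + 9.4 + 5.9 + 10.3 + 8.6 + 7.7 + 9.0 + 5.0) / 12 = 8.2833
UCL = X̄̄ + A₃·s̄ = 211.6333 + 1.427 × 8.2833 = 223.4536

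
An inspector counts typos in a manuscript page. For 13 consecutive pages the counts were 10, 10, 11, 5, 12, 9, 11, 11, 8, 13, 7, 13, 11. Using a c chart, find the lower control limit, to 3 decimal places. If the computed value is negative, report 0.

0.554

c̄ = (10 + 10 + 11 + 5 + 12 + 9 + 11 + 11 + 8 + 13 + 7 + 13 + 11) / 13 = 131 / 13 = 10.0769
LCL = c̄ − 3√c̄ = 10.0769 − 3 × 3.1744 = 0.5537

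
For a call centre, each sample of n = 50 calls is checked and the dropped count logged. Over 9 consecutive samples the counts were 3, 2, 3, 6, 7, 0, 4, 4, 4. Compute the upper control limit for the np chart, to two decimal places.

p̄ = Σdᵢ / (k·n) = 33 / (9 × 50) = 0.07333
UCL = np̄ + 3·√(np̄(1−p̄)) = 3.6667 + 3 × √(3.6667×0.92667) = 3.6667 + 3 × 1.8433 = 9.1966

9.20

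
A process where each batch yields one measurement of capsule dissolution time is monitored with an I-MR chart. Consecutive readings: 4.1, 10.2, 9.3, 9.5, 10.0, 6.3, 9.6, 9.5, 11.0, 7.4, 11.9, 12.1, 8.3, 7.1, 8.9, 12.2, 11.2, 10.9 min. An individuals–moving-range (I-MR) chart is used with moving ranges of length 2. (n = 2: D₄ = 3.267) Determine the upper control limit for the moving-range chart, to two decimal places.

6.92

Moving ranges: 6.1, 0.9, 0.2, 0.5, 3.7, 3.3, 0.1, 1.5, 3.6, 4.5, 0.2, 3.8, 1.2, 1.8, 3.3, 1.0, 0.3; M̄R̄ = 36.0000 / 17 = 2.1176
UCL_MR = D₄·M̄R̄ = 3.267 × 2.1176 = 6.9184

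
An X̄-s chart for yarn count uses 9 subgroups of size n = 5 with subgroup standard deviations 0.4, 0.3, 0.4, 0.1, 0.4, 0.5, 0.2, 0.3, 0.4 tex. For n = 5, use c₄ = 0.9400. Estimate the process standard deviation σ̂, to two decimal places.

s̄ = (0.4 + 0.3 + 0.4 + 0.1 + 0.4 + 0.5 + 0.2 + 0.3 + 0.4) / 9 = 0.3333
σ̂ = s̄ / c₄ = 0.3333 / 0.9400 = 0.3546

0.35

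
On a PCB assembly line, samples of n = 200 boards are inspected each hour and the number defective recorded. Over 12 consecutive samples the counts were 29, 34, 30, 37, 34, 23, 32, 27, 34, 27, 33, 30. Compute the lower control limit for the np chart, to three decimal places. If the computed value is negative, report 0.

p̄ = Σdᵢ / (k·n) = 370 / (12 × 200) = 0.15417
LCL = np̄ − 3·√(np̄(1−p̄)) = 30.8333 − 3 × 5.1068 = 15.5128

15.513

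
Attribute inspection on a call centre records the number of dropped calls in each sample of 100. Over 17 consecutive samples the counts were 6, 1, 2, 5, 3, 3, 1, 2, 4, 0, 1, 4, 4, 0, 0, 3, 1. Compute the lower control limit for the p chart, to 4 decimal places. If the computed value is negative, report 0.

0.0000

p̄ = Σdᵢ / (k·n) = 40 / (17 × 100) = 0.02353
LCL = p̄ − 3·√(p̄(1−p̄)/n) = 0.02353 − 3 × 0.01516 = -0.02194 → 0 (negative, so LCL = 0)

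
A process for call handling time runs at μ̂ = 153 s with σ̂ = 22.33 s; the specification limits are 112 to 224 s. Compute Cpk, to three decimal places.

Cpu = (USL − μ̂) / (3σ̂) = (224 − 153) / (3 × 22.33) = 1.0599; Cpl = (μ̂ − LSL) / (3σ̂) = (153 − 112) / (3 × 22.33) = 0.6120; Cpk = min(Cpu, Cpl) = 0.6120

0.612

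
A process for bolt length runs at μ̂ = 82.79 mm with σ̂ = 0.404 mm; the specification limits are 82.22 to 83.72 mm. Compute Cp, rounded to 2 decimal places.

Cp = (USL − LSL) / (6σ̂) = (83.72 − 82.22) / (6 × 0.404) = 1.5000 / 2.4240 = 0.6188

0.62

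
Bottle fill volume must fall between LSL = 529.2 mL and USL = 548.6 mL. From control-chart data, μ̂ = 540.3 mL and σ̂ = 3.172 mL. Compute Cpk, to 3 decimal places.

Cpu = (USL − μ̂) / (3σ̂) = (548.6 − 540.3) / (3 × 3.172) = 0.8722; Cpl = (μ̂ − LSL) / (3σ̂) = (540.3 − 529.2) / (3 × 3.172) = 1.1665; Cpk = min(Cpu, Cpl) = 0.8722

0.872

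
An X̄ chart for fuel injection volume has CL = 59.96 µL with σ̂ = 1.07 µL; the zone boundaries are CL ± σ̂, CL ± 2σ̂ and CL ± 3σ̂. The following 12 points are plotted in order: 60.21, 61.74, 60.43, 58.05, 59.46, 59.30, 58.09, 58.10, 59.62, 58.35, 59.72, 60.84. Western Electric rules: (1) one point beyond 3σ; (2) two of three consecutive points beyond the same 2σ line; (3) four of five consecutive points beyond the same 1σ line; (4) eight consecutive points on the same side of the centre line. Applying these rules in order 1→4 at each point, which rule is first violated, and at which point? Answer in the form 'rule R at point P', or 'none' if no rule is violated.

rule 4 at point 11

Zone of each point (C = within 1σ̂, B = 1σ̂–2σ̂, A = 2σ̂–3σ̂, * = beyond 3σ̂; sign = side of CL): 1:+C, 2:+B, 3:+C, 4:-B, 5:-C, 6:-C, 7:-B, 8:-B, 9:-C, 10:-B, 11:-C, 12:+C
Rule 4 (eight consecutive points on the same side of the centre line) is satisfied at point 11.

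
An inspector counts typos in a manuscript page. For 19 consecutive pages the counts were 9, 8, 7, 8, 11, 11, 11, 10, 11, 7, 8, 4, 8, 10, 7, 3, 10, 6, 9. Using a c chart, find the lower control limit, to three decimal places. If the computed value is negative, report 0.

c̄ = (9 + 8 + 7 + 8 + 11 + 11 + 11 + 10 + 11 + 7 + 8 + 4 + 8 + 10 + 7 + 3 + 10 + 6 + 9) / 19 = 158 / 19 = 8.3158
LCL = c̄ − 3√c̄ = 8.3158 − 3 × 2.8837 = -0.3353 → 0 (cannot be negative)

0.000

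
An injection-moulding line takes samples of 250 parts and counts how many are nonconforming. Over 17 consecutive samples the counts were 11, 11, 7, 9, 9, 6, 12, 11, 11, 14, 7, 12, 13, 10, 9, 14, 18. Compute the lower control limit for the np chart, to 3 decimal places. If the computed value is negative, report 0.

p̄ = Σdᵢ / (k·n) = 184 / (17 × 250) = 0.04329
LCL = np̄ − 3·√(np̄(1−p̄)) = 10.8235 − 3 × 3.2179 = 1.1698

1.170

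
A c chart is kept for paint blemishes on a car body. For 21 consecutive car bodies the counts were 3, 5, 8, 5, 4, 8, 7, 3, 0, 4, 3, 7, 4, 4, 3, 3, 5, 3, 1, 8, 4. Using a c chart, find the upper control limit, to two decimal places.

10.66

c̄ = (3 + 5 + 8 + 5 + 4 + 8 + 7 + 3 + 0 + 4 + 3 + 7 + 4 + 4 + 3 + 3 + 5 + 3 + 1 + 8 + 4) / 21 = 92 / 21 = 4.3810
UCL = c̄ + 3√c̄ = 4.3810 + 3 × √4.3810 = 4.3810 + 3 × 2.0931 = 10.6602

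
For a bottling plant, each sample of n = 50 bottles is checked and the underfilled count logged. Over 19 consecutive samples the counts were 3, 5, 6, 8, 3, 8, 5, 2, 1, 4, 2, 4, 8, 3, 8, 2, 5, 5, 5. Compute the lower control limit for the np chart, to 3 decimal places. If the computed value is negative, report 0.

p̄ = Σdᵢ / (k·n) = 87 / (19 × 50) = 0.09158
LCL = np̄ − 3·√(np̄(1−p̄)) = 4.5789 − 3 × 2.0395 = -1.5396 → 0 (negative, so LCL = 0)

0.000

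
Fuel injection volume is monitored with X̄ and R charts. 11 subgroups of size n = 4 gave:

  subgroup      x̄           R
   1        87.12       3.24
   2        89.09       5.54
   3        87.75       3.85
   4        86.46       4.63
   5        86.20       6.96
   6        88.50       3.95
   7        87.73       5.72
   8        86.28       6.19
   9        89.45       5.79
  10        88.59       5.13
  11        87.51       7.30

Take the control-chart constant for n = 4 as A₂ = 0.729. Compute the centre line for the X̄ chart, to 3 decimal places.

87.698

X̄̄ = (87.12 + 89.09 + 87.75 + 86.46 + 86.20 + 88.50 + 87.73 + 86.28 + 89.45 + 88.59 + 87.51) / 11 = 964.6800 / 11 = 87.6982
CL = X̄̄ = 87.6982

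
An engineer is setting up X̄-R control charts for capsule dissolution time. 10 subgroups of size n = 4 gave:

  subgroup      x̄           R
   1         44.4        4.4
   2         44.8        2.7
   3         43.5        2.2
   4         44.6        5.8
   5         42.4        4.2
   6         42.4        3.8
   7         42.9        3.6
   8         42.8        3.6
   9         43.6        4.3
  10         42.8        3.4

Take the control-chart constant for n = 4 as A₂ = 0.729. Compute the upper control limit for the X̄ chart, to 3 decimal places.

X̄̄ = (44.4 + 44.8 + 43.5 + 44.6 + 42.4 + 42.4 + 42.9 + 42.8 + 43.6 + 42.8) / 10 = 434.2000 / 10 = 43.4200
R̄ = (4.4 + 2.7 + 2.2 + 5.8 + 4.2 + 3.8 + 3.6 + 3.6 + 4.3 + 3.4) / 10 = 38.0000 / 10 = 3.8000
UCL = X̄̄ + A₂·R̄ = 43.4200 + 0.729 × 3.8000 = 46.1902

46.190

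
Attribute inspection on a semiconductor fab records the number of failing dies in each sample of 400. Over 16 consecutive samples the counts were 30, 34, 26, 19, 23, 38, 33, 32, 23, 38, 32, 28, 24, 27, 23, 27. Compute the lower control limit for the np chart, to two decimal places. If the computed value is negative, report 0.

13.11

p̄ = Σdᵢ / (k·n) = 457 / (16 × 400) = 0.07141
LCL = np̄ − 3·√(np̄(1−p̄)) = 28.5625 − 3 × 5.1500 = 13.1124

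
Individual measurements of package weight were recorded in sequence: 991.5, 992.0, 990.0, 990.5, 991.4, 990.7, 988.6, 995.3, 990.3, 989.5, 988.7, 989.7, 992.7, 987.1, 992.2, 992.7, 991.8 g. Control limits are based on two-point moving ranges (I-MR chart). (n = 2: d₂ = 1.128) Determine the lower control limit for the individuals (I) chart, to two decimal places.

X̄ = (991.5 + 992.0 + 990.0 + 990.5 + 991.4 + 990.7 + 988.6 + 995.3 + 990.3 + 989.5 + 988.7 + 989.7 + 992.7 + 987.1 + 992.2 + 992.7 + 991.8) / 17 = 990.8647
Moving ranges: 0.5, 2.0, 0.5, 0.9, 0.7, 2.1, 6.7, 5.0, 0.8, 0.8, 1.0, 3.0, 5.6, 5.1, 0.5, 0.9; M̄R̄ = 36.1000 / 16 = 2.2563
LCL = X̄ − 3·M̄R̄/d₂ = 990.8647 − 3 × 2.2563 / 1.128 = 984.8640

984.86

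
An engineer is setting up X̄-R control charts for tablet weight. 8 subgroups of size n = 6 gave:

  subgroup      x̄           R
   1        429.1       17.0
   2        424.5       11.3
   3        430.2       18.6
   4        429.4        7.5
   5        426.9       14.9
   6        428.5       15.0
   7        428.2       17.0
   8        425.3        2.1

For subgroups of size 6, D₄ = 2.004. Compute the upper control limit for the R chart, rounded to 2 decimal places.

25.90

R̄ = (17.0 + 11.3 + 18.6 + 7.5 + 14.9 + 15.0 + 17.0 + 2.1) / 8 = 103.4000 / 8 = 12.9250
UCL_R = D₄·R̄ = 2.004 × 12.9250 = 25.9017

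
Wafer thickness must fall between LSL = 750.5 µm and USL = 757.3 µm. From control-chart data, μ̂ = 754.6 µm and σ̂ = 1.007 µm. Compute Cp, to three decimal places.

Cp = (USL − LSL) / (6σ̂) = (757.3 − 750.5) / (6 × 1.007) = 6.8000 / 6.0420 = 1.1255

1.125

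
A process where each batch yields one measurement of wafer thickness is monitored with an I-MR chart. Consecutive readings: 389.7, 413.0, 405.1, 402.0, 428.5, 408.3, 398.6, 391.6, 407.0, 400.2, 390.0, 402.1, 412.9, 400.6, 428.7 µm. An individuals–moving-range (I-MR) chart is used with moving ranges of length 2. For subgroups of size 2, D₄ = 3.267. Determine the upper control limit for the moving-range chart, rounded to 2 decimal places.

45.13

Moving ranges: 23.3, 7.9, 3.1, 26.5, 20.2, 9.7, 7.0, 15.4, 6.8, 10.2, 12.1, 10.8, 12.3, 28.1; M̄R̄ = 193.4000 / 14 = 13.8143
UCL_MR = D₄·M̄R̄ = 3.267 × 13.8143 = 45.1313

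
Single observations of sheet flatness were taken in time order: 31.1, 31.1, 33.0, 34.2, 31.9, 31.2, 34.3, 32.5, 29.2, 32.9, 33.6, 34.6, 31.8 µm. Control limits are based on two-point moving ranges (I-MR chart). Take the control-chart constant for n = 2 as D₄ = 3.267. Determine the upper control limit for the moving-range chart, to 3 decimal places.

Moving ranges: 0.0, 1.9, 1.2, 2.3, 0.7, 3.1, 1.8, 3.3, 3.7, 0.7, 1.0, 2.8; M̄R̄ = 22.5000 / 12 = 1.8750
UCL_MR = D₄·M̄R̄ = 3.267 × 1.8750 = 6.1256

6.126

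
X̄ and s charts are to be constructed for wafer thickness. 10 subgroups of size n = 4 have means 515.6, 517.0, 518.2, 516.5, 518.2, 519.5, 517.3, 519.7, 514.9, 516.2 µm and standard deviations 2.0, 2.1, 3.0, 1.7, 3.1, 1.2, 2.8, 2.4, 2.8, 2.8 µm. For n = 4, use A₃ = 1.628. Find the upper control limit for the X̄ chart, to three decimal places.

X̄̄ = (515.6 + 517.0 + 518.2 + 516.5 + 518.2 + 519.5 + 517.3 + 519.7 + 514.9 + 516.2) / 10 = 517.3100
s̄ = (2.0 + 2.1 + 3.0 + 1.7 + 3.1 + 1.2 + 2.8 + 2.4 + 2.8 + 2.8) / 10 = 2.3900
UCL = X̄̄ + A₃·s̄ = 517.3100 + 1.628 × 2.3900 = 521.2009

521.201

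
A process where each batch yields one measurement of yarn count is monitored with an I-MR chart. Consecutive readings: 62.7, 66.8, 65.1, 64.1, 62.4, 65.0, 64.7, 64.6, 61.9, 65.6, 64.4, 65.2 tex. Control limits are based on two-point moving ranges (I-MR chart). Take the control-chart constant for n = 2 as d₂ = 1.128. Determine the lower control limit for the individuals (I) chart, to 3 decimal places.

X̄ = (62.7 + 66.8 + 65.1 + 64.1 + 62.4 + 65.0 + 64.7 + 64.6 + 61.9 + 65.6 + 64.4 + 65.2) / 12 = 64.3750
Moving ranges: 4.1, 1.7, 1.0, 1.7, 2.6, 0.3, 0.1, 2.7, 3.7, 1.2, 0.8; M̄R̄ = 19.9000 / 11 = 1.8091
LCL = X̄ − 3·M̄R̄/d₂ = 64.3750 − 3 × 1.8091 / 1.128 = 59.5636

59.564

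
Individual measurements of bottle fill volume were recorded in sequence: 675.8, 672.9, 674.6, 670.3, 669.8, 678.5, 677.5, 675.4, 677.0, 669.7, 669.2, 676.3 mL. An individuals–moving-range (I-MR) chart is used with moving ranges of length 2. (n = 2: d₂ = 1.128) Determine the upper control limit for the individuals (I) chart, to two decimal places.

X̄ = (675.8 + 672.9 + 674.6 + 670.3 + 669.8 + 678.5 + 677.5 + 675.4 + 677.0 + 669.7 + 669.2 + 676.3) / 12 = 673.9167
Moving ranges: 2.9, 1.7, 4.3, 0.5, 8.7, 1.0, 2.1, 1.6, 7.3, 0.5, 7.1; M̄R̄ = 37.7000 / 11 = 3.4273
UCL = X̄ + 3·M̄R̄/d₂ = 673.9167 + 3 × 3.4273 / 1.128 = 683.0318

683.03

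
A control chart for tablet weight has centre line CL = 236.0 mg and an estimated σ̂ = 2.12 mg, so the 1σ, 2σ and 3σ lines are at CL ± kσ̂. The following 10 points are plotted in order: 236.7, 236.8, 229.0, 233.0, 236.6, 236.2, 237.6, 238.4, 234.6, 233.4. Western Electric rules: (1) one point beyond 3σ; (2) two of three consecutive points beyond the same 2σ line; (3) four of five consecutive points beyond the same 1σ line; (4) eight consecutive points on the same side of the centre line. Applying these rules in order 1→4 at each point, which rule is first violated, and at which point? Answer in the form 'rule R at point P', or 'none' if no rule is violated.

rule 1 at point 3

Zone of each point (C = within 1σ̂, B = 1σ̂–2σ̂, A = 2σ̂–3σ̂, * = beyond 3σ̂; sign = side of CL): 1:+C, 2:+C, 3:-*, 4:-B, 5:+C, 6:+C, 7:+C, 8:+B, 9:-C, 10:-B
Rule 1 (one point beyond the 3σ limits) is satisfied at point 3.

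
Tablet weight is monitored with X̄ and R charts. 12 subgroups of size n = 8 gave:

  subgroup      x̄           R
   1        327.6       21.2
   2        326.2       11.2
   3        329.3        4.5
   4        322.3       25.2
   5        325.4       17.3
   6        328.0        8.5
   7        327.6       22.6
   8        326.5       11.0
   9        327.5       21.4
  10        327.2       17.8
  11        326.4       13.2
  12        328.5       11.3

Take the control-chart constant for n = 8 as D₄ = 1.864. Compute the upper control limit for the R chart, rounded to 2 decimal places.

28.77

R̄ = (21.2 + 11.2 + 4.5 + 25.2 + 17.3 + 8.5 + 22.6 + 11.0 + 21.4 + 17.8 + 13.2 + 11.3) / 12 = 185.2000 / 12 = 15.4333
UCL_R = D₄·R̄ = 1.864 × 15.4333 = 28.7677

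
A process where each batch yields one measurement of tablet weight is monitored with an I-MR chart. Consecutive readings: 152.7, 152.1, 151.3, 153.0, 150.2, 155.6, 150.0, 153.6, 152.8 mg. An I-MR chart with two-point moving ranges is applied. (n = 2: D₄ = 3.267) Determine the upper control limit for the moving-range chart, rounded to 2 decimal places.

Moving ranges: 0.6, 0.8, 1.7, 2.8, 5.4, 5.6, 3.6, 0.8; M̄R̄ = 21.3000 / 8 = 2.6625
UCL_MR = D₄·M̄R̄ = 3.267 × 2.6625 = 8.6984

8.70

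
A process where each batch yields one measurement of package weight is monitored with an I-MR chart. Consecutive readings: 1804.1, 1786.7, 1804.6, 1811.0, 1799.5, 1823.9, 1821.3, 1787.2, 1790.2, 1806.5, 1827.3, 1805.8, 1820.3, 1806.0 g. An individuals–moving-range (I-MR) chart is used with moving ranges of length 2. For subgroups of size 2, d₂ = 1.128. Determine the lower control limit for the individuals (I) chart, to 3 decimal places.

X̄ = (1804.1 + 1786.7 + 1804.6 + 1811.0 + 1799.5 + 1823.9 + 1821.3 + 1787.2 + 1790.2 + 1806.5 + 1827.3 + 1805.8 + 1820.3 + 1806.0) / 14 = 1806.7429
Moving ranges: 17.4, 17.9, 6.4, 11.5, 24.4, 2.6, 34.1, 3.0, 16.3, 20.8, 21.5, 14.5, 14.3; M̄R̄ = 204.7000 / 13 = 15.7462
LCL = X̄ − 3·M̄R̄/d₂ = 1806.7429 − 3 × 15.7462 / 1.128 = 1764.8648

1764.865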